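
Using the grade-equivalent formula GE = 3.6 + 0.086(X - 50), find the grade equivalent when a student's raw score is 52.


raw - median = 52 - 50 = 2
slope * diff = 0.086 * 2 = 0.172
GE = 3.6 + 0.172
GE = 3.772

3.772


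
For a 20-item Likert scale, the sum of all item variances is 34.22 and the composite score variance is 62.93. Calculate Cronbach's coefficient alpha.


alpha = (k/(k-1)) * (1 - sum(si^2)/s_total^2)
= (20/19) * (1 - 34.22/62.93)
alpha = 0.4802

0.4802


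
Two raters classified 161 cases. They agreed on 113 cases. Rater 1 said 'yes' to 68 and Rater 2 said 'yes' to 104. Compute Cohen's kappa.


P_o = 113/161 = 0.701863
P_e = (68*104 + 93*57) / 25921 = 0.477335
kappa = (P_o - P_e) / (1 - P_e)
kappa = (0.701863 - 0.477335) / (1 - 0.477335)
kappa = 0.4296

0.4296


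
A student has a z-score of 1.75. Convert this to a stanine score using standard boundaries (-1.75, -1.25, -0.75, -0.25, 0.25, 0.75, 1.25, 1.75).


Stanine boundaries: [-1.75, -1.25, -0.75, -0.25, 0.25, 0.75, 1.25, 1.75]
z = 1.75
Check each boundary:
  z >= -1.75 -> could be stanine 2
  z >= -1.25 -> could be stanine 3
  z >= -0.75 -> could be stanine 4
  z >= -0.25 -> could be stanine 5
  z >= 0.25 -> could be stanine 6
  z >= 0.75 -> could be stanine 7
  z >= 1.25 -> could be stanine 8
  z >= 1.75 -> could be stanine 9
Highest qualifying boundary gives stanine = 9

9


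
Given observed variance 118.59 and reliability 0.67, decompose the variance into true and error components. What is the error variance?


var_true = rxx * var_obs = 0.67 * 118.59 = 79.4553
var_error = var_obs - var_true
var_error = 118.59 - 79.4553
var_error = 39.1347

39.1347


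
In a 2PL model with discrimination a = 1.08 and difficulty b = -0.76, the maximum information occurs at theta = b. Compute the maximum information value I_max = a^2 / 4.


For 2PL, max info at theta = b = -0.76
I_max = a^2 / 4 = 1.08^2 / 4
= 1.1664 / 4
I_max = 0.2916

0.2916


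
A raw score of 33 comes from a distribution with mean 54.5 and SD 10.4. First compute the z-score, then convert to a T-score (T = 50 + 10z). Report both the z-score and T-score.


z = (X - mean) / SD = (33 - 54.5) / 10.4
z = -21.5 / 10.4
z = -2.0673
T-score = T = 50 + 10z
Carry z at full precision (z = -21.5 / 10.4) into the conversion:
T-score = 50 + 10 * (-21.5 / 10.4) = 50 + -215 / 10.4
T-score = 50 + -20.6731
T-score = 29.3269

29.3269


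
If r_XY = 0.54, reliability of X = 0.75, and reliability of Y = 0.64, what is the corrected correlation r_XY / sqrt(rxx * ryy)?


r_corrected = rxy / sqrt(rxx * ryy)
= 0.54 / sqrt(0.75 * 0.64)
= 0.54 / sqrt(0.48)
= 0.54 / 0.69282
r_corrected = 0.7794

0.7794


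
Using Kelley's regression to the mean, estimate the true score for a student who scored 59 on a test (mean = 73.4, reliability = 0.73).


T_est = rxx * X + (1 - rxx) * mean
T_est = 0.73 * 59 + 0.27 * 73.4
T_est = 43.07 + 19.818
T_est = 62.888

62.888


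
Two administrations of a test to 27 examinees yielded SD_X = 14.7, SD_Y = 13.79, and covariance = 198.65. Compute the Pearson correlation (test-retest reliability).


r = cov(X,Y) / (SD_X * SD_Y)
r = 198.65 / (14.7 * 13.79)
r = 198.65 / 202.713
r = 0.98

0.98


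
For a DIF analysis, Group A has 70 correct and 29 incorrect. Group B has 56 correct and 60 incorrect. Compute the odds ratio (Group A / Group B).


Odds_A = 70/29 = 2.4138
Odds_B = 56/60 = 0.9333
OR = Odds_A / Odds_B = 2.4138 / 0.9333
Exactly, OR = (70 * 60) / (29 * 56) = 4200 / 1624
OR = 2.5862

2.5862


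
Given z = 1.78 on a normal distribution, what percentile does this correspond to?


CDF(z) = 0.5 * (1 + erf(z/sqrt(2)))
erf(1.2587) = 0.9249
CDF = 0.9625
Percentile rank = 0.9625 * 100 = 96.25

96.25


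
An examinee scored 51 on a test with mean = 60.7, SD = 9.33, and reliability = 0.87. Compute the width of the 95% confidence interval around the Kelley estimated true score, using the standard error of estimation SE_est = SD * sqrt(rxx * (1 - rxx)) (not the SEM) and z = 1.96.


True score estimate = 0.87*51 + 0.13*60.7 = 52.261
SE_est = SD * sqrt(rxx * (1 - rxx)) = 9.33 * sqrt(0.87 * 0.13) = 9.33 * sqrt(0.1131) = 3.137711
CI = T_est +/- z * SE_est, so width = 2 * z * SE_est = 2 * 1.96 * 3.137711
Width = 12.2998

12.2998


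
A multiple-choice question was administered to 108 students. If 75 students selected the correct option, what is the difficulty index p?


Item difficulty p = number correct / total examinees
p = 75 / 108
p = 0.6944

0.6944


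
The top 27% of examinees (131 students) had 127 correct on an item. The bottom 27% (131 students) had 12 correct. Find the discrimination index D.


p_upper = 127/131 = 0.9695
p_lower = 12/131 = 0.0916
D = 0.9695 - 0.0916 = 0.8779

0.8779


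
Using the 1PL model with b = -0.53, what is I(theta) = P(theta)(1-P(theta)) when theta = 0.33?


P = 1/(1+exp(-(0.33--0.53))) = 0.7027
I = P*(1-P) = 0.7027 * 0.2973
I = 0.2089

0.2089


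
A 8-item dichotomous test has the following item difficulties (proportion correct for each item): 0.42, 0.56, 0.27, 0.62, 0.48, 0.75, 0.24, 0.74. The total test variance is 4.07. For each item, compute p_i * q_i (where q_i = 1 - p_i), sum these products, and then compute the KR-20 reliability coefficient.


For each item, compute p_i * q_i:
  Item 1: 0.42 * 0.58 = 0.2436
  Item 2: 0.56 * 0.44 = 0.2464
  Item 3: 0.27 * 0.73 = 0.1971
  Item 4: 0.62 * 0.38 = 0.2356
  Item 5: 0.48 * 0.52 = 0.2496
  Item 6: 0.75 * 0.25 = 0.1875
  Item 7: 0.24 * 0.76 = 0.1824
  Item 8: 0.74 * 0.26 = 0.1924
Sum(p_i * q_i) = 0.2436 + 0.2464 + 0.1971 + 0.2356 + 0.2496 + 0.1875 + 0.1824 + 0.1924 = 1.7346
KR-20 = (k/(k-1)) * (1 - Sum(p_i*q_i) / Var_total)
= (8/7) * (1 - 1.7346/4.07)
= 1.1429 * 0.5738
KR-20 = 0.6558

0.6558


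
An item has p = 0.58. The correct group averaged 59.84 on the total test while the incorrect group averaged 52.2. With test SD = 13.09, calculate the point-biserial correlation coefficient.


q = 1 - p = 0.42
rpb = ((M1 - M0) / SD) * sqrt(p * q)
rpb = ((59.84 - 52.2) / 13.09) * sqrt(0.58 * 0.42)
rpb = 0.2881

0.2881


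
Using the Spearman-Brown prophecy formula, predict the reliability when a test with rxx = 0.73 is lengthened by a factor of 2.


r_new = (n * rxx) / (1 + (n-1) * rxx)
r_new = (2 * 0.73) / (1 + 1 * 0.73)
r_new = 1.46 / 1.73
r_new = 0.8439

0.8439


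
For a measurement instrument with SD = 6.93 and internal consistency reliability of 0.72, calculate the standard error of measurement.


SEM = SD * sqrt(1 - rxx)
SEM = 6.93 * sqrt(1 - 0.72)
SEM = 6.93 * sqrt(0.28) = 6.93 * 0.52915
SEM = 3.667

3.667


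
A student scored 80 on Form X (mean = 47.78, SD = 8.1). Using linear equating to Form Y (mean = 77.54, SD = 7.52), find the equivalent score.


slope = SD_Y / SD_X = 7.52 / 8.1 ~ 0.9284
intercept = mean_Y - slope * mean_X = 77.54 - (7.52 / 8.1) * 47.78 ~ 33.1813
Y = slope * X + intercept. To avoid rounding drift from the rounded slope/intercept, evaluate the equivalent form Y = mean_Y + SD_Y * (X - mean_X) / SD_X at full precision:
Y = 77.54 + 7.52 * (80 - 47.78) / 8.1
Y = 77.54 + 7.52 * 32.22 / 8.1
Y = 77.54 + 242.2944 / 8.1
Y = 77.54 + 29.9129
Y = 107.4529

107.4529


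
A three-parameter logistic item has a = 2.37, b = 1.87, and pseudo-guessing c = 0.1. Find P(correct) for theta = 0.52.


logit = 2.37*(0.52 - 1.87) = -3.1995
P* = 1/(1 + exp(--3.1995)) = 0.0392
P = 0.1 + (1 - 0.1) * 0.0392
P = 0.1353

0.1353


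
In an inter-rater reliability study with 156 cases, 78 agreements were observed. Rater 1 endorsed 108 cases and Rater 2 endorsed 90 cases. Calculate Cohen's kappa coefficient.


P_o = 78/156 = 0.5
P_e = (108*90 + 48*66) / 24336 = 0.529586
kappa = (P_o - P_e) / (1 - P_e)
kappa = (0.5 - 0.529586) / (1 - 0.529586)
kappa = -0.0629

-0.0629


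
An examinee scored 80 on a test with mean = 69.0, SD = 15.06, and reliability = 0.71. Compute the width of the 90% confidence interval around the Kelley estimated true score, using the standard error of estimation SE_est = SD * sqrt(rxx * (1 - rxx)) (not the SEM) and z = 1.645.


True score estimate = 0.71*80 + 0.29*69.0 = 76.81
SE_est = SD * sqrt(rxx * (1 - rxx)) = 15.06 * sqrt(0.71 * 0.29) = 15.06 * sqrt(0.2059) = 6.833657
CI = T_est +/- z * SE_est, so width = 2 * z * SE_est = 2 * 1.645 * 6.833657
Width = 22.4827

22.4827


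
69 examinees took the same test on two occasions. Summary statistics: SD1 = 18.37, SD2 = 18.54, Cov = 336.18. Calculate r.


r = cov(X,Y) / (SD_X * SD_Y)
r = 336.18 / (18.37 * 18.54)
r = 336.18 / 340.5798
r = 0.9871

0.9871


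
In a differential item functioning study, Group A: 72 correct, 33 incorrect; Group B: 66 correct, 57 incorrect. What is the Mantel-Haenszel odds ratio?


Odds_A = 72/33 = 2.1818
Odds_B = 66/57 = 1.1579
OR = Odds_A / Odds_B = 2.1818 / 1.1579
Exactly, OR = (72 * 57) / (33 * 66) = 4104 / 2178
OR = 1.8843

1.8843


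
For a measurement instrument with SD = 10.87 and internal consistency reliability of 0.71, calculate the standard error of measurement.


SEM = SD * sqrt(1 - rxx)
SEM = 10.87 * sqrt(1 - 0.71)
SEM = 10.87 * sqrt(0.29) = 10.87 * 0.538516
SEM = 5.8537

5.8537


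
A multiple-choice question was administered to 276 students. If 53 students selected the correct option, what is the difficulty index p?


Item difficulty p = number correct / total examinees
p = 53 / 276
p = 0.192

0.192


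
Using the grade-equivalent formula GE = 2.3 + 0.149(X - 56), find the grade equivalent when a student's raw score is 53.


raw - median = 53 - 56 = -3
slope * diff = 0.149 * -3 = -0.447
GE = 2.3 + -0.447
GE = 1.853

1.853


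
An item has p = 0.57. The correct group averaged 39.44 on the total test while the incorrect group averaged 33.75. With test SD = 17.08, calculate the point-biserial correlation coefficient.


q = 1 - p = 0.43
rpb = ((M1 - M0) / SD) * sqrt(p * q)
rpb = ((39.44 - 33.75) / 17.08) * sqrt(0.57 * 0.43)
rpb = 0.1649

0.1649


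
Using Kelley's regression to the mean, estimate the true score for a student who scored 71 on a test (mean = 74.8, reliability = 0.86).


T_est = rxx * X + (1 - rxx) * mean
T_est = 0.86 * 71 + 0.14 * 74.8
T_est = 61.06 + 10.472
T_est = 71.532

71.532


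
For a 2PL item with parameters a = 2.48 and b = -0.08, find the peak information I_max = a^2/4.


For 2PL, max info at theta = b = -0.08
I_max = a^2 / 4 = 2.48^2 / 4
= 6.1504 / 4
I_max = 1.5376

1.5376


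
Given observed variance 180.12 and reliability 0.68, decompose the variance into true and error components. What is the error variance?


var_true = rxx * var_obs = 0.68 * 180.12 = 122.4816
var_error = var_obs - var_true
var_error = 180.12 - 122.4816
var_error = 57.6384

57.6384


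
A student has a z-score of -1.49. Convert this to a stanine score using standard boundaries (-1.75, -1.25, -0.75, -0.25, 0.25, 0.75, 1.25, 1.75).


Stanine boundaries: [-1.75, -1.25, -0.75, -0.25, 0.25, 0.75, 1.25, 1.75]
z = -1.49
Check each boundary:
  z >= -1.75 -> could be stanine 2
  z < -1.25
  z < -0.75
  z < -0.25
  z < 0.25
  z < 0.75
  z < 1.25
  z < 1.75
Highest qualifying boundary gives stanine = 2

2


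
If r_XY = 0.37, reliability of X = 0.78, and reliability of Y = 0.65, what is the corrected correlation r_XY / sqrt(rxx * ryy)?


r_corrected = rxy / sqrt(rxx * ryy)
= 0.37 / sqrt(0.78 * 0.65)
= 0.37 / sqrt(0.507)
= 0.37 / 0.712039
r_corrected = 0.5196

0.5196


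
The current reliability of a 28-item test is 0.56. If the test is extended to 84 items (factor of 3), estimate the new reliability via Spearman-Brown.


r_new = (n * rxx) / (1 + (n-1) * rxx)
r_new = (3 * 0.56) / (1 + 2 * 0.56)
r_new = 1.68 / 2.12
r_new = 0.7925

0.7925


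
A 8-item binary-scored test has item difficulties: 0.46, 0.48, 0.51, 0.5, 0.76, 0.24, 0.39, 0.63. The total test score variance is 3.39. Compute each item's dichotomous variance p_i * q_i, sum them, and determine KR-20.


For each item, compute p_i * q_i:
  Item 1: 0.46 * 0.54 = 0.2484
  Item 2: 0.48 * 0.52 = 0.2496
  Item 3: 0.51 * 0.49 = 0.2499
  Item 4: 0.5 * 0.5 = 0.25
  Item 5: 0.76 * 0.24 = 0.1824
  Item 6: 0.24 * 0.76 = 0.1824
  Item 7: 0.39 * 0.61 = 0.2379
  Item 8: 0.63 * 0.37 = 0.2331
Sum(p_i * q_i) = 0.2484 + 0.2496 + 0.2499 + 0.25 + 0.1824 + 0.1824 + 0.2379 + 0.2331 = 1.8337
KR-20 = (k/(k-1)) * (1 - Sum(p_i*q_i) / Var_total)
= (8/7) * (1 - 1.8337/3.39)
= 1.1429 * 0.4591
KR-20 = 0.5247

0.5247


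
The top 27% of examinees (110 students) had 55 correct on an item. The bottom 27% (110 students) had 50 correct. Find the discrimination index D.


p_upper = 55/110 = 0.5
p_lower = 50/110 = 0.4545
D = 0.5 - 0.4545 = 0.0455

0.0455


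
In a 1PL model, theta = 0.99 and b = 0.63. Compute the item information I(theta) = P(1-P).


P = 1/(1+exp(-(0.99-0.63))) = 0.589
I = P*(1-P) = 0.589 * 0.411
I = 0.2421

0.2421


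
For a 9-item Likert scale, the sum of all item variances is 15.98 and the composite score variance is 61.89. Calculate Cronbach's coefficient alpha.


alpha = (k/(k-1)) * (1 - sum(si^2)/s_total^2)
= (9/8) * (1 - 15.98/61.89)
alpha = 0.8345

0.8345


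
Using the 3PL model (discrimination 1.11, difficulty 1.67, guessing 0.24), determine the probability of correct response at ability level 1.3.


logit = 1.11*(1.3 - 1.67) = -0.4107
P* = 1/(1 + exp(--0.4107)) = 0.3987
P = 0.24 + (1 - 0.24) * 0.3987
P = 0.543

0.543


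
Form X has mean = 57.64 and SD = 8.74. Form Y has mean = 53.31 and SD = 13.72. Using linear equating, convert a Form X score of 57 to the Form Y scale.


slope = SD_Y / SD_X = 13.72 / 8.74 ~ 1.5698
intercept = mean_Y - slope * mean_X = 53.31 - (13.72 / 8.74) * 57.64 ~ -37.1729
Y = slope * X + intercept. To avoid rounding drift from the rounded slope/intercept, evaluate the equivalent form Y = mean_Y + SD_Y * (X - mean_X) / SD_X at full precision:
Y = 53.31 + 13.72 * (57 - 57.64) / 8.74
Y = 53.31 - 13.72 * 0.64 / 8.74
Y = 53.31 - 8.7808 / 8.74
Y = 53.31 - 1.0047
Y = 52.3053

52.3053


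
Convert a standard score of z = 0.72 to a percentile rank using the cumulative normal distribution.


CDF(z) = 0.5 * (1 + erf(z/sqrt(2)))
erf(0.5091) = 0.5285
CDF = 0.7642
Percentile rank = 0.7642 * 100 = 76.42

76.42


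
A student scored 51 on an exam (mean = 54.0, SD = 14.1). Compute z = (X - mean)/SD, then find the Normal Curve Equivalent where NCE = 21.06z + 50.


z = (X - mean) / SD = (51 - 54.0) / 14.1
z = -3.0 / 14.1
z = -0.2128
NCE = NCE = 21.06z + 50
Carry z at full precision (z = -3.0 / 14.1) into the conversion:
NCE = 21.06 * (-3.0 / 14.1) + 50 = -63.18 / 14.1 + 50
NCE = -4.4809 + 50
NCE = 45.5191

45.5191


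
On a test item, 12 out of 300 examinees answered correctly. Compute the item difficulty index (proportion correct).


Item difficulty p = number correct / total examinees
p = 12 / 300
p = 0.04

0.04


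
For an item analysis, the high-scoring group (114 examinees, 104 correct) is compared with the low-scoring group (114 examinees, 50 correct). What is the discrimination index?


p_upper = 104/114 = 0.9123
p_lower = 50/114 = 0.4386
D = 0.9123 - 0.4386 = 0.4737

0.4737


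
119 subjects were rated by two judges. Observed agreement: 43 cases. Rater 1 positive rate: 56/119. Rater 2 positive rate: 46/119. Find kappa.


P_o = 43/119 = 0.361345
P_e = (56*46 + 63*73) / 14161 = 0.506673
kappa = (P_o - P_e) / (1 - P_e)
kappa = (0.361345 - 0.506673) / (1 - 0.506673)
kappa = -0.2946

-0.2946


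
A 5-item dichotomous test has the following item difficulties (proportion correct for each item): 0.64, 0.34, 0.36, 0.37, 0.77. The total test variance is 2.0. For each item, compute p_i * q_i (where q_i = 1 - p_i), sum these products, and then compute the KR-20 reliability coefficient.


For each item, compute p_i * q_i:
  Item 1: 0.64 * 0.36 = 0.2304
  Item 2: 0.34 * 0.66 = 0.2244
  Item 3: 0.36 * 0.64 = 0.2304
  Item 4: 0.37 * 0.63 = 0.2331
  Item 5: 0.77 * 0.23 = 0.1771
Sum(p_i * q_i) = 0.2304 + 0.2244 + 0.2304 + 0.2331 + 0.1771 = 1.0954
KR-20 = (k/(k-1)) * (1 - Sum(p_i*q_i) / Var_total)
= (5/4) * (1 - 1.0954/2.0)
= 1.25 * 0.4523
KR-20 = 0.5654

0.5654


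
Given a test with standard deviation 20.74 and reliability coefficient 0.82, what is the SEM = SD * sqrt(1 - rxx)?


SEM = SD * sqrt(1 - rxx)
SEM = 20.74 * sqrt(1 - 0.82)
SEM = 20.74 * sqrt(0.18) = 20.74 * 0.424264
SEM = 8.7992

8.7992


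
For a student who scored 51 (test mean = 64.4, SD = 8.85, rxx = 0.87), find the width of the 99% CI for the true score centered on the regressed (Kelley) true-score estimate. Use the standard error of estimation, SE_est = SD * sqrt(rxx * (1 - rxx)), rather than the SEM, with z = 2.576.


True score estimate = 0.87*51 + 0.13*64.4 = 52.742
SE_est = SD * sqrt(rxx * (1 - rxx)) = 8.85 * sqrt(0.87 * 0.13) = 8.85 * sqrt(0.1131) = 2.976285
CI = T_est +/- z * SE_est, so width = 2 * z * SE_est = 2 * 2.576 * 2.976285
Width = 15.3338

15.3338


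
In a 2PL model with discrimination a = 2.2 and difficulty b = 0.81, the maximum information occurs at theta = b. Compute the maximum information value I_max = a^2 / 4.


For 2PL, max info at theta = b = 0.81
I_max = a^2 / 4 = 2.2^2 / 4
= 4.84 / 4
I_max = 1.21

1.21


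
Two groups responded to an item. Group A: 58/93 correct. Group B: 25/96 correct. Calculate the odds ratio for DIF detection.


Odds_A = 58/35 = 1.6571
Odds_B = 25/71 = 0.3521
OR = Odds_A / Odds_B = 1.6571 / 0.3521
Exactly, OR = (58 * 71) / (35 * 25) = 4118 / 875
OR = 4.7063

4.7063


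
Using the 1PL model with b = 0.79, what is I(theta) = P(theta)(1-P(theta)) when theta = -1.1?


P = 1/(1+exp(-(-1.1-0.79))) = 0.1312
I = P*(1-P) = 0.1312 * 0.8688
I = 0.114

0.114


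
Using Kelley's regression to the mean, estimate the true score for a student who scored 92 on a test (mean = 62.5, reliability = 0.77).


T_est = rxx * X + (1 - rxx) * mean
T_est = 0.77 * 92 + 0.23 * 62.5
T_est = 70.84 + 14.375
T_est = 85.215

85.215


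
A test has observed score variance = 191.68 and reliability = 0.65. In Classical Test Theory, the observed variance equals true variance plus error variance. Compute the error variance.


var_true = rxx * var_obs = 0.65 * 191.68 = 124.592
var_error = var_obs - var_true
var_error = 191.68 - 124.592
var_error = 67.088

67.088


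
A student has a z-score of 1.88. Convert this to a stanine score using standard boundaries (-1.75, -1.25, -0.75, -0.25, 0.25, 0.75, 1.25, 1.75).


Stanine boundaries: [-1.75, -1.25, -0.75, -0.25, 0.25, 0.75, 1.25, 1.75]
z = 1.88
Check each boundary:
  z >= -1.75 -> could be stanine 2
  z >= -1.25 -> could be stanine 3
  z >= -0.75 -> could be stanine 4
  z >= -0.25 -> could be stanine 5
  z >= 0.25 -> could be stanine 6
  z >= 0.75 -> could be stanine 7
  z >= 1.25 -> could be stanine 8
  z >= 1.75 -> could be stanine 9
Highest qualifying boundary gives stanine = 9

9


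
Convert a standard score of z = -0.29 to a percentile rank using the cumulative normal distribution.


CDF(z) = 0.5 * (1 + erf(z/sqrt(2)))
erf(-0.2051) = -0.2282
CDF = 0.3859
Percentile rank = 0.3859 * 100 = 38.59

38.59


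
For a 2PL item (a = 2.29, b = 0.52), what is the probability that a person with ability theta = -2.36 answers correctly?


a*(theta - b) = 2.29 * (-2.36 - 0.52) = -6.5952
exp(--6.5952) = 731.5752
P = 1 / (1 + 731.5752)
P = 0.0014

0.0014


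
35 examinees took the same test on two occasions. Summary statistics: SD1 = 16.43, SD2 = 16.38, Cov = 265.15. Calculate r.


r = cov(X,Y) / (SD_X * SD_Y)
r = 265.15 / (16.43 * 16.38)
r = 265.15 / 269.1234
r = 0.9852

0.9852


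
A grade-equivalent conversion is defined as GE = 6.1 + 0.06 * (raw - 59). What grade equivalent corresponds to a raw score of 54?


raw - median = 54 - 59 = -5
slope * diff = 0.06 * -5 = -0.3
GE = 6.1 + -0.3
GE = 5.8

5.8


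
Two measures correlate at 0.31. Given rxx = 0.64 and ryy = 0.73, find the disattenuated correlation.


r_corrected = rxy / sqrt(rxx * ryy)
= 0.31 / sqrt(0.64 * 0.73)
= 0.31 / sqrt(0.4672)
= 0.31 / 0.68352
r_corrected = 0.4535

0.4535


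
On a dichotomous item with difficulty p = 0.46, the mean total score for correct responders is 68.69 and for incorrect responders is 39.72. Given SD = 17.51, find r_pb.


q = 1 - p = 0.54
rpb = ((M1 - M0) / SD) * sqrt(p * q)
rpb = ((68.69 - 39.72) / 17.51) * sqrt(0.46 * 0.54)
rpb = 0.8246

0.8246


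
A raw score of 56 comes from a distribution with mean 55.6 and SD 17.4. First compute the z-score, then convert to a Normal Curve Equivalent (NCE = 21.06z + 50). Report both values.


z = (X - mean) / SD = (56 - 55.6) / 17.4
z = 0.4 / 17.4
z = 0.023
NCE = NCE = 21.06z + 50
Carry z at full precision (z = 0.4 / 17.4) into the conversion:
NCE = 21.06 * (0.4 / 17.4) + 50 = 8.424 / 17.4 + 50
NCE = 0.4841 + 50
NCE = 50.4841

50.4841


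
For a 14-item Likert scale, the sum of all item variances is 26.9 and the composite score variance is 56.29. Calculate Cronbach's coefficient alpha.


alpha = (k/(k-1)) * (1 - sum(si^2)/s_total^2)
= (14/13) * (1 - 26.9/56.29)
alpha = 0.5623

0.5623


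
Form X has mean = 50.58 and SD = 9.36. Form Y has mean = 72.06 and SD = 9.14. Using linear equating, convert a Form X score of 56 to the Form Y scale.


slope = SD_Y / SD_X = 9.14 / 9.36 ~ 0.9765
intercept = mean_Y - slope * mean_X = 72.06 - (9.14 / 9.36) * 50.58 ~ 22.6688
Y = slope * X + intercept. To avoid rounding drift from the rounded slope/intercept, evaluate the equivalent form Y = mean_Y + SD_Y * (X - mean_X) / SD_X at full precision:
Y = 72.06 + 9.14 * (56 - 50.58) / 9.36
Y = 72.06 + 9.14 * 5.42 / 9.36
Y = 72.06 + 49.5388 / 9.36
Y = 72.06 + 5.2926
Y = 77.3526

77.3526


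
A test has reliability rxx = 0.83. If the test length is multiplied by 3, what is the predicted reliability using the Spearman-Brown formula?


r_new = (n * rxx) / (1 + (n-1) * rxx)
r_new = (3 * 0.83) / (1 + 2 * 0.83)
r_new = 2.49 / 2.66
r_new = 0.9361

0.9361


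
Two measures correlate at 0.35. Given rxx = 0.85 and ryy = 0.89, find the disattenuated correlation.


r_corrected = rxy / sqrt(rxx * ryy)
= 0.35 / sqrt(0.85 * 0.89)
= 0.35 / sqrt(0.7565)
= 0.35 / 0.86977
r_corrected = 0.4024

0.4024


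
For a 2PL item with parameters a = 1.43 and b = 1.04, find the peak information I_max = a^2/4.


For 2PL, max info at theta = b = 1.04
I_max = a^2 / 4 = 1.43^2 / 4
= 2.0449 / 4
I_max = 0.5112

0.5112


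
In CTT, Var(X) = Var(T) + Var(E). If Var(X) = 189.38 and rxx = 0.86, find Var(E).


var_true = rxx * var_obs = 0.86 * 189.38 = 162.8668
var_error = var_obs - var_true
var_error = 189.38 - 162.8668
var_error = 26.5132

26.5132


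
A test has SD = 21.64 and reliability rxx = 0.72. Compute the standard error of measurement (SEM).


SEM = SD * sqrt(1 - rxx)
SEM = 21.64 * sqrt(1 - 0.72)
SEM = 21.64 * sqrt(0.28) = 21.64 * 0.52915
SEM = 11.4508

11.4508


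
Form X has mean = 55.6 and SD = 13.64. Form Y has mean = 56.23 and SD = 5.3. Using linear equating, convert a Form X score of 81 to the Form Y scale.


slope = SD_Y / SD_X = 5.3 / 13.64 ~ 0.3886
intercept = mean_Y - slope * mean_X = 56.23 - (5.3 / 13.64) * 55.6 ~ 34.6259
Y = slope * X + intercept. To avoid rounding drift from the rounded slope/intercept, evaluate the equivalent form Y = mean_Y + SD_Y * (X - mean_X) / SD_X at full precision:
Y = 56.23 + 5.3 * (81 - 55.6) / 13.64
Y = 56.23 + 5.3 * 25.4 / 13.64
Y = 56.23 + 134.62 / 13.64
Y = 56.23 + 9.8695
Y = 66.0995

66.0995


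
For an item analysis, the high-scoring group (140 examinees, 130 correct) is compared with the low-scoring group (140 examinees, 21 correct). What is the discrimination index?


p_upper = 130/140 = 0.9286
p_lower = 21/140 = 0.15
D = 0.9286 - 0.15 = 0.7786

0.7786


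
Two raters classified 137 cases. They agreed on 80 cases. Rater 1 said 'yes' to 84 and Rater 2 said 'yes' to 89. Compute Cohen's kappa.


P_o = 80/137 = 0.583942
P_e = (84*89 + 53*48) / 18769 = 0.533859
kappa = (P_o - P_e) / (1 - P_e)
kappa = (0.583942 - 0.533859) / (1 - 0.533859)
kappa = 0.1074

0.1074


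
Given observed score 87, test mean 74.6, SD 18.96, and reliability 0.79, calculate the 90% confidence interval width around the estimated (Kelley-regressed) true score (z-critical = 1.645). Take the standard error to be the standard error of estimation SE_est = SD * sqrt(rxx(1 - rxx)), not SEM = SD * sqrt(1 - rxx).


True score estimate = 0.79*87 + 0.21*74.6 = 84.396
SE_est = SD * sqrt(rxx * (1 - rxx)) = 18.96 * sqrt(0.79 * 0.21) = 18.96 * sqrt(0.1659) = 7.722564
CI = T_est +/- z * SE_est, so width = 2 * z * SE_est = 2 * 1.645 * 7.722564
Width = 25.4072

25.4072


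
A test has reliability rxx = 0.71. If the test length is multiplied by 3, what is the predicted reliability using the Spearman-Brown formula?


r_new = (n * rxx) / (1 + (n-1) * rxx)
r_new = (3 * 0.71) / (1 + 2 * 0.71)
r_new = 2.13 / 2.42
r_new = 0.8802

0.8802


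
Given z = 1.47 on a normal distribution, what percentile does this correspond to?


CDF(z) = 0.5 * (1 + erf(z/sqrt(2)))
erf(1.0394) = 0.8584
CDF = 0.9292
Percentile rank = 0.9292 * 100 = 92.92

92.92


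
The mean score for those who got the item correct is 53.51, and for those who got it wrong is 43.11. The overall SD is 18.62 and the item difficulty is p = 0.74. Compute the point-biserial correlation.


q = 1 - p = 0.26
rpb = ((M1 - M0) / SD) * sqrt(p * q)
rpb = ((53.51 - 43.11) / 18.62) * sqrt(0.74 * 0.26)
rpb = 0.245

0.245


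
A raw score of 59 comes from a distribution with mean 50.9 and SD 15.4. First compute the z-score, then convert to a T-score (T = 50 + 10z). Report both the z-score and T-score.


z = (X - mean) / SD = (59 - 50.9) / 15.4
z = 8.1 / 15.4
z = 0.526
T-score = T = 50 + 10z
Carry z at full precision (z = 8.1 / 15.4) into the conversion:
T-score = 50 + 10 * (8.1 / 15.4) = 50 + 81 / 15.4
T-score = 50 + 5.2597
T-score = 55.2597

55.2597


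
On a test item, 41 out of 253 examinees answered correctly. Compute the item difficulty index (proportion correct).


Item difficulty p = number correct / total examinees
p = 41 / 253
p = 0.1621

0.1621


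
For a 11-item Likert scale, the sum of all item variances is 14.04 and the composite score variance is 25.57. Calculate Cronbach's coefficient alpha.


alpha = (k/(k-1)) * (1 - sum(si^2)/s_total^2)
= (11/10) * (1 - 14.04/25.57)
alpha = 0.496

0.496


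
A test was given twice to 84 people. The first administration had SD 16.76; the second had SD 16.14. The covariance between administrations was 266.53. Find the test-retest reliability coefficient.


r = cov(X,Y) / (SD_X * SD_Y)
r = 266.53 / (16.76 * 16.14)
r = 266.53 / 270.5064
r = 0.9853

0.9853


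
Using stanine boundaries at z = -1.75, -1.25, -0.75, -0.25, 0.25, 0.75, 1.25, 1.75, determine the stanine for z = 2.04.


Stanine boundaries: [-1.75, -1.25, -0.75, -0.25, 0.25, 0.75, 1.25, 1.75]
z = 2.04
Check each boundary:
  z >= -1.75 -> could be stanine 2
  z >= -1.25 -> could be stanine 3
  z >= -0.75 -> could be stanine 4
  z >= -0.25 -> could be stanine 5
  z >= 0.25 -> could be stanine 6
  z >= 0.75 -> could be stanine 7
  z >= 1.25 -> could be stanine 8
  z >= 1.75 -> could be stanine 9
Highest qualifying boundary gives stanine = 9

9


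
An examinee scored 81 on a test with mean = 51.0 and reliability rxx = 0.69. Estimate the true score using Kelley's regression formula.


T_est = rxx * X + (1 - rxx) * mean
T_est = 0.69 * 81 + 0.31 * 51.0
T_est = 55.89 + 15.81
T_est = 71.7

71.7


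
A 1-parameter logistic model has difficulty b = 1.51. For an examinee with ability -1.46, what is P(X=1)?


theta - b = -1.46 - 1.51 = -2.97
exp(-(theta - b)) = exp(2.97) = 19.4919
P = 1 / (1 + 19.4919)
P = 0.0488

0.0488


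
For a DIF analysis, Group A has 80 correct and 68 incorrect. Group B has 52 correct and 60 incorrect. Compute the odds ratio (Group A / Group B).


Odds_A = 80/68 = 1.1765
Odds_B = 52/60 = 0.8667
OR = Odds_A / Odds_B = 1.1765 / 0.8667
Exactly, OR = (80 * 60) / (68 * 52) = 4800 / 3536
OR = 1.3575

1.3575


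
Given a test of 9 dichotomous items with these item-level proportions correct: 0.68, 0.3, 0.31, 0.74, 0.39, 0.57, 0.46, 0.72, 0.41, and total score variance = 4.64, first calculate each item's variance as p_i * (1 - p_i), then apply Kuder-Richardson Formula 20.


For each item, compute p_i * q_i:
  Item 1: 0.68 * 0.32 = 0.2176
  Item 2: 0.3 * 0.7 = 0.21
  Item 3: 0.31 * 0.69 = 0.2139
  Item 4: 0.74 * 0.26 = 0.1924
  Item 5: 0.39 * 0.61 = 0.2379
  Item 6: 0.57 * 0.43 = 0.2451
  Item 7: 0.46 * 0.54 = 0.2484
  Item 8: 0.72 * 0.28 = 0.2016
  Item 9: 0.41 * 0.59 = 0.2419
Sum(p_i * q_i) = 0.2176 + 0.21 + 0.2139 + 0.1924 + 0.2379 + 0.2451 + 0.2484 + 0.2016 + 0.2419 = 2.0088
KR-20 = (k/(k-1)) * (1 - Sum(p_i*q_i) / Var_total)
= (9/8) * (1 - 2.0088/4.64)
= 1.125 * 0.5671
KR-20 = 0.638

0.638


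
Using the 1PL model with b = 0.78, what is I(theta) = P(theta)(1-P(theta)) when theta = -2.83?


P = 1/(1+exp(-(-2.83-0.78))) = 0.0263
I = P*(1-P) = 0.0263 * 0.9737
I = 0.0256

0.0256


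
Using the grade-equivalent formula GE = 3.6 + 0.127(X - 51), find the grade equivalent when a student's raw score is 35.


raw - median = 35 - 51 = -16
slope * diff = 0.127 * -16 = -2.032
GE = 3.6 + -2.032
GE = 1.568

1.568


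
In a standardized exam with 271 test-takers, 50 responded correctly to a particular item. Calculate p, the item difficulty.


Item difficulty p = number correct / total examinees
p = 50 / 271
p = 0.1845

0.1845


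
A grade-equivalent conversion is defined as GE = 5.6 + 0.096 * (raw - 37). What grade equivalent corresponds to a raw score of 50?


raw - median = 50 - 37 = 13
slope * diff = 0.096 * 13 = 1.248
GE = 5.6 + 1.248
GE = 6.848

6.848


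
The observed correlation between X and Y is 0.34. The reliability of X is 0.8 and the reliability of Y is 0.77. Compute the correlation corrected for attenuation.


r_corrected = rxy / sqrt(rxx * ryy)
= 0.34 / sqrt(0.8 * 0.77)
= 0.34 / sqrt(0.616)
= 0.34 / 0.784857
r_corrected = 0.4332

0.4332


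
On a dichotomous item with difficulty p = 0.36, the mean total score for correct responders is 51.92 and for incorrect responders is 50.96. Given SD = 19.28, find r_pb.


q = 1 - p = 0.64
rpb = ((M1 - M0) / SD) * sqrt(p * q)
rpb = ((51.92 - 50.96) / 19.28) * sqrt(0.36 * 0.64)
rpb = 0.0239

0.0239


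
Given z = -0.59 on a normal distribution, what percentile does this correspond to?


CDF(z) = 0.5 * (1 + erf(z/sqrt(2)))
erf(-0.4172) = -0.4448
CDF = 0.2776
Percentile rank = 0.2776 * 100 = 27.76

27.76


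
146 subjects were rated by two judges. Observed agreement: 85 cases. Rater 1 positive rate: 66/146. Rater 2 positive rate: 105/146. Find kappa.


P_o = 85/146 = 0.582192
P_e = (66*105 + 80*41) / 21316 = 0.478983
kappa = (P_o - P_e) / (1 - P_e)
kappa = (0.582192 - 0.478983) / (1 - 0.478983)
kappa = 0.1981

0.1981


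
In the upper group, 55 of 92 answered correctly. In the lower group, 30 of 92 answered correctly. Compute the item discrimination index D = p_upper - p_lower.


p_upper = 55/92 = 0.5978
p_lower = 30/92 = 0.3261
D = 0.5978 - 0.3261 = 0.2717

0.2717


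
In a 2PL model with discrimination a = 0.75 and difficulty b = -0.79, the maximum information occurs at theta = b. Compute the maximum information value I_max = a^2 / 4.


For 2PL, max info at theta = b = -0.79
I_max = a^2 / 4 = 0.75^2 / 4
= 0.5625 / 4
I_max = 0.1406

0.1406


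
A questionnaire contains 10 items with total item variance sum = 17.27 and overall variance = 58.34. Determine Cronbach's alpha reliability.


alpha = (k/(k-1)) * (1 - sum(si^2)/s_total^2)
= (10/9) * (1 - 17.27/58.34)
alpha = 0.7822

0.7822


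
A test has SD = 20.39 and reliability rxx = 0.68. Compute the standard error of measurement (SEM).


SEM = SD * sqrt(1 - rxx)
SEM = 20.39 * sqrt(1 - 0.68)
SEM = 20.39 * sqrt(0.32) = 20.39 * 0.565685
SEM = 11.5343

11.5343


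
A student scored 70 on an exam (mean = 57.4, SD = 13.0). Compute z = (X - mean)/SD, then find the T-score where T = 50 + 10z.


z = (X - mean) / SD = (70 - 57.4) / 13.0
z = 12.6 / 13.0
z = 0.9692
T-score = T = 50 + 10z
Carry z at full precision (z = 12.6 / 13.0) into the conversion:
T-score = 50 + 10 * (12.6 / 13.0) = 50 + 126 / 13.0
T-score = 50 + 9.6923
T-score = 59.6923

59.6923


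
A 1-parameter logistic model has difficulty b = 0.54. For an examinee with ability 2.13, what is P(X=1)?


theta - b = 2.13 - 0.54 = 1.59
exp(-(theta - b)) = exp(-1.59) = 0.2039
P = 1 / (1 + 0.2039)
P = 0.8306

0.8306


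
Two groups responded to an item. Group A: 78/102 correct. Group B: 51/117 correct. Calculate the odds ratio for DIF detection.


Odds_A = 78/24 = 3.25
Odds_B = 51/66 = 0.7727
OR = Odds_A / Odds_B = 3.25 / 0.7727
Exactly, OR = (78 * 66) / (24 * 51) = 5148 / 1224
OR = 4.2059

4.2059


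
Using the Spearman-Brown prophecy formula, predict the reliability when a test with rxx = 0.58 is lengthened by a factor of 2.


r_new = (n * rxx) / (1 + (n-1) * rxx)
r_new = (2 * 0.58) / (1 + 1 * 0.58)
r_new = 1.16 / 1.58
r_new = 0.7342

0.7342


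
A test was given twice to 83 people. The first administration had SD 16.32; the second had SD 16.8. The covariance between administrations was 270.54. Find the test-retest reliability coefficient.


r = cov(X,Y) / (SD_X * SD_Y)
r = 270.54 / (16.32 * 16.8)
r = 270.54 / 274.176
r = 0.9867

0.9867


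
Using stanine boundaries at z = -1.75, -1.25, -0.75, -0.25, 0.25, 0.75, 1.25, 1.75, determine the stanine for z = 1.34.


Stanine boundaries: [-1.75, -1.25, -0.75, -0.25, 0.25, 0.75, 1.25, 1.75]
z = 1.34
Check each boundary:
  z >= -1.75 -> could be stanine 2
  z >= -1.25 -> could be stanine 3
  z >= -0.75 -> could be stanine 4
  z >= -0.25 -> could be stanine 5
  z >= 0.25 -> could be stanine 6
  z >= 0.75 -> could be stanine 7
  z >= 1.25 -> could be stanine 8
  z < 1.75
Highest qualifying boundary gives stanine = 8

8


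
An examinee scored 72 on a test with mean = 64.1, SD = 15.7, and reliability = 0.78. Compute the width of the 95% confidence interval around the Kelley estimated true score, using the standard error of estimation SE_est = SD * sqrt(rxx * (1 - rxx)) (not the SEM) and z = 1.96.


True score estimate = 0.78*72 + 0.22*64.1 = 70.262
SE_est = SD * sqrt(rxx * (1 - rxx)) = 15.7 * sqrt(0.78 * 0.22) = 15.7 * sqrt(0.1716) = 6.503667
CI = T_est +/- z * SE_est, so width = 2 * z * SE_est = 2 * 1.96 * 6.503667
Width = 25.4944

25.4944


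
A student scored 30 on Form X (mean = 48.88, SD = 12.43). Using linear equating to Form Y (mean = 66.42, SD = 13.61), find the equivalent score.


slope = SD_Y / SD_X = 13.61 / 12.43 ~ 1.0949
intercept = mean_Y - slope * mean_X = 66.42 - (13.61 / 12.43) * 48.88 ~ 12.8997
Y = slope * X + intercept. To avoid rounding drift from the rounded slope/intercept, evaluate the equivalent form Y = mean_Y + SD_Y * (X - mean_X) / SD_X at full precision:
Y = 66.42 + 13.61 * (30 - 48.88) / 12.43
Y = 66.42 - 13.61 * 18.88 / 12.43
Y = 66.42 - 256.9568 / 12.43
Y = 66.42 - 20.6723
Y = 45.7477

45.7477


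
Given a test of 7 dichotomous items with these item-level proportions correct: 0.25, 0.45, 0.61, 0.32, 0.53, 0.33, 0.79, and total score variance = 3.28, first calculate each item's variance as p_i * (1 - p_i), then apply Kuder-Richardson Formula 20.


For each item, compute p_i * q_i:
  Item 1: 0.25 * 0.75 = 0.1875
  Item 2: 0.45 * 0.55 = 0.2475
  Item 3: 0.61 * 0.39 = 0.2379
  Item 4: 0.32 * 0.68 = 0.2176
  Item 5: 0.53 * 0.47 = 0.2491
  Item 6: 0.33 * 0.67 = 0.2211
  Item 7: 0.79 * 0.21 = 0.1659
Sum(p_i * q_i) = 0.1875 + 0.2475 + 0.2379 + 0.2176 + 0.2491 + 0.2211 + 0.1659 = 1.5266
KR-20 = (k/(k-1)) * (1 - Sum(p_i*q_i) / Var_total)
= (7/6) * (1 - 1.5266/3.28)
= 1.1667 * 0.5346
KR-20 = 0.6237

0.6237


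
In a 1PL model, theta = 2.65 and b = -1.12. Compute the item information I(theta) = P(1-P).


P = 1/(1+exp(-(2.65--1.12))) = 0.9775
I = P*(1-P) = 0.9775 * 0.0225
I = 0.022

0.022


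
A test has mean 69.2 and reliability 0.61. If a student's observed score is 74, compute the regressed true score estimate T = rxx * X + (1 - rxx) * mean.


T_est = rxx * X + (1 - rxx) * mean
T_est = 0.61 * 74 + 0.39 * 69.2
T_est = 45.14 + 26.988
T_est = 72.128

72.128


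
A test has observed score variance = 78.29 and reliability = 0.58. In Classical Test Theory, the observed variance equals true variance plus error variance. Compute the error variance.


var_true = rxx * var_obs = 0.58 * 78.29 = 45.4082
var_error = var_obs - var_true
var_error = 78.29 - 45.4082
var_error = 32.8818

32.8818


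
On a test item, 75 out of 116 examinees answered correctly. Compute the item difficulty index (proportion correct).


Item difficulty p = number correct / total examinees
p = 75 / 116
p = 0.6466

0.6466


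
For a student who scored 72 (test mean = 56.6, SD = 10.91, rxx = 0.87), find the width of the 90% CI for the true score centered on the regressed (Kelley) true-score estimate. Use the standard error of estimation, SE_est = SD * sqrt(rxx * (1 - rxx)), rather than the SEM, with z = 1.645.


True score estimate = 0.87*72 + 0.13*56.6 = 69.998
SE_est = SD * sqrt(rxx * (1 - rxx)) = 10.91 * sqrt(0.87 * 0.13) = 10.91 * sqrt(0.1131) = 3.66907
CI = T_est +/- z * SE_est, so width = 2 * z * SE_est = 2 * 1.645 * 3.66907
Width = 12.0712

12.0712


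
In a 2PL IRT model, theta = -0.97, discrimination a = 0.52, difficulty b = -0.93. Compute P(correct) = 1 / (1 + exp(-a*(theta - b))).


a*(theta - b) = 0.52 * (-0.97 - -0.93) = -0.0208
exp(--0.0208) = 1.021
P = 1 / (1 + 1.021)
P = 0.4948

0.4948


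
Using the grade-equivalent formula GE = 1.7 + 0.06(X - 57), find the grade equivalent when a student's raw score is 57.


raw - median = 57 - 57 = 0
slope * diff = 0.06 * 0 = 0.0
GE = 1.7 + 0.0
GE = 1.7

1.7


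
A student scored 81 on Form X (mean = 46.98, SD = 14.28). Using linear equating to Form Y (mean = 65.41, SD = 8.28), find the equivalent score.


slope = SD_Y / SD_X = 8.28 / 14.28 ~ 0.5798
intercept = mean_Y - slope * mean_X = 65.41 - (8.28 / 14.28) * 46.98 ~ 38.1695
Y = slope * X + intercept. To avoid rounding drift from the rounded slope/intercept, evaluate the equivalent form Y = mean_Y + SD_Y * (X - mean_X) / SD_X at full precision:
Y = 65.41 + 8.28 * (81 - 46.98) / 14.28
Y = 65.41 + 8.28 * 34.02 / 14.28
Y = 65.41 + 281.6856 / 14.28
Y = 65.41 + 19.7259
Y = 85.1359

85.1359


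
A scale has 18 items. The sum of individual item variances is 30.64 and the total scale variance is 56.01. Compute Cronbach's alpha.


alpha = (k/(k-1)) * (1 - sum(si^2)/s_total^2)
= (18/17) * (1 - 30.64/56.01)
alpha = 0.4796

0.4796


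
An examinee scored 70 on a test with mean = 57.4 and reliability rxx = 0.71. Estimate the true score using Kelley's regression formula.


T_est = rxx * X + (1 - rxx) * mean
T_est = 0.71 * 70 + 0.29 * 57.4
T_est = 49.7 + 16.646
T_est = 66.346

66.346


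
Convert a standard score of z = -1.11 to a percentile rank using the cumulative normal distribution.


CDF(z) = 0.5 * (1 + erf(z/sqrt(2)))
erf(-0.7849) = -0.733
CDF = 0.1335
Percentile rank = 0.1335 * 100 = 13.35

13.35


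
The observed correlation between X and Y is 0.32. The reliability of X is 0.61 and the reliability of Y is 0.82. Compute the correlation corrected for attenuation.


r_corrected = rxy / sqrt(rxx * ryy)
= 0.32 / sqrt(0.61 * 0.82)
= 0.32 / sqrt(0.5002)
= 0.32 / 0.707248
r_corrected = 0.4525

0.4525


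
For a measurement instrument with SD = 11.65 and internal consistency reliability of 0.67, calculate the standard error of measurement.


SEM = SD * sqrt(1 - rxx)
SEM = 11.65 * sqrt(1 - 0.67)
SEM = 11.65 * sqrt(0.33) = 11.65 * 0.574456
SEM = 6.6924

6.6924


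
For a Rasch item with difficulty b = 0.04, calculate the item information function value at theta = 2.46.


P = 1/(1+exp(-(2.46-0.04))) = 0.9183
I = P*(1-P) = 0.9183 * 0.0817
I = 0.075

0.075


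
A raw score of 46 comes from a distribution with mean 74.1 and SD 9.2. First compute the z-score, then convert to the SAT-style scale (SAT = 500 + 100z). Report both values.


z = (X - mean) / SD = (46 - 74.1) / 9.2
z = -28.1 / 9.2
z = -3.0543
SAT-scale = SAT = 500 + 100z
Carry z at full precision (z = -28.1 / 9.2) into the conversion:
SAT-scale = 500 + 100 * (-28.1 / 9.2) = 500 + -2810 / 9.2
SAT-scale = 500 + -305.4348
SAT-scale = 194.5652

194.5652
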